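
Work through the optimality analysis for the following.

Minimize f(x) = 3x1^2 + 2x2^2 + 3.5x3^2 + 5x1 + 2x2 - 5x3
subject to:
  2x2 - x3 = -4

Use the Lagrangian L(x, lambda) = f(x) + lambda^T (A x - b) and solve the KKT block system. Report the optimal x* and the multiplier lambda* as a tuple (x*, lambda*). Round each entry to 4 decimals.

Form the Lagrangian:
  L(x, lambda) = (1/2) x^T Q x + c^T x + lambda^T (A x - b)
Stationarity (grad_x L = 0): Q x + c + A^T lambda = 0.
Primal feasibility: A x = b.

This gives the KKT block system:
  [ Q   A^T ] [ x     ]   [-c ]
  [ A    0  ] [ lambda ] = [ b ]

Solving the linear system:
  x*      = (-0.8333, -1.5, 1)
  lambda* = (2)
  f(x*)   = -2.0833

x* = (-0.8333, -1.5, 1), lambda* = (2)


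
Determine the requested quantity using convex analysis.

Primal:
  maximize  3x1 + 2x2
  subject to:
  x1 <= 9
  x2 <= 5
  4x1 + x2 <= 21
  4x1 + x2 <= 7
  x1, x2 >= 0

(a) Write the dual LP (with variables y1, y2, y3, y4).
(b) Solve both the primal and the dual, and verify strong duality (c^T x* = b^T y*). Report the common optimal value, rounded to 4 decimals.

The standard primal-dual pair for 'max c^T x s.t. A x <= b, x >= 0' is:
  Dual:  min b^T y  s.t.  A^T y >= c,  y >= 0.

So the dual LP is:
  minimize  9y1 + 5y2 + 21y3 + 7y4
  subject to:
    y1 + 4y3 + 4y4 >= 3
    y2 + y3 + y4 >= 2
    y1, y2, y3, y4 >= 0

Solving the primal: x* = (0.5, 5).
  primal value c^T x* = 11.5.
Solving the dual: y* = (0, 1.25, 0, 0.75).
  dual value b^T y* = 11.5.
Strong duality: c^T x* = b^T y*. Confirmed.

11.5


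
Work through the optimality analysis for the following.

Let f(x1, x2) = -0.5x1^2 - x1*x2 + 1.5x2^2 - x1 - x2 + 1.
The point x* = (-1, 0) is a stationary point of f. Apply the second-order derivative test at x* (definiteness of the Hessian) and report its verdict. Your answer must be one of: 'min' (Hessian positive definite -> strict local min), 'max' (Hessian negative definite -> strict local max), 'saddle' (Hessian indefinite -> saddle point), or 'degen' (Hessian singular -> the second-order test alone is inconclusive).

Compute the Hessian H = grad^2 f:
  H = [[-1, -1], [-1, 3]]
Verify stationarity: grad f(x*) = H x* + g = (0, 0).
Eigenvalues of H: -1.2361, 3.2361.
Eigenvalues have mixed signs, so H is indefinite -> x* is a saddle point.

saddle


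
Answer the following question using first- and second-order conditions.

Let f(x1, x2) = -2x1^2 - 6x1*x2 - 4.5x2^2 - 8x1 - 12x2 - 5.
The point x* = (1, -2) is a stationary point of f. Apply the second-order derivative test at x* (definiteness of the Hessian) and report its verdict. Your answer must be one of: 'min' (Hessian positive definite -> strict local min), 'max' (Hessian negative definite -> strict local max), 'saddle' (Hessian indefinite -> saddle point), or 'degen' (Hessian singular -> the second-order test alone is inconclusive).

Compute the Hessian H = grad^2 f:
  H = [[-4, -6], [-6, -9]]
Verify stationarity: grad f(x*) = H x* + g = (0, 0).
Eigenvalues of H: -13, 0.
H has a zero eigenvalue (singular; negative semidefinite but not definite), so H is neither positive definite, negative definite, nor indefinite. The second-order test alone is inconclusive -> degen.
(Indeed, f is constant along the null direction of H through x*, so x* is not a strict local extremum.)

degen


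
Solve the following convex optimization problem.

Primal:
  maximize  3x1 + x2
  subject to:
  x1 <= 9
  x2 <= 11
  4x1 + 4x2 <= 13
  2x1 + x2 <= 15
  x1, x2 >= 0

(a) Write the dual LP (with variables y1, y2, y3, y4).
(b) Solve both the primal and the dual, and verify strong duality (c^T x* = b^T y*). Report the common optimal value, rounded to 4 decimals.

The standard primal-dual pair for 'max c^T x s.t. A x <= b, x >= 0' is:
  Dual:  min b^T y  s.t.  A^T y >= c,  y >= 0.

So the dual LP is:
  minimize  9y1 + 11y2 + 13y3 + 15y4
  subject to:
    y1 + 4y3 + 2y4 >= 3
    y2 + 4y3 + y4 >= 1
    y1, y2, y3, y4 >= 0

Solving the primal: x* = (3.25, 0).
  primal value c^T x* = 9.75.
Solving the dual: y* = (0, 0, 0.75, 0).
  dual value b^T y* = 9.75.
Strong duality: c^T x* = b^T y*. Confirmed.

9.75


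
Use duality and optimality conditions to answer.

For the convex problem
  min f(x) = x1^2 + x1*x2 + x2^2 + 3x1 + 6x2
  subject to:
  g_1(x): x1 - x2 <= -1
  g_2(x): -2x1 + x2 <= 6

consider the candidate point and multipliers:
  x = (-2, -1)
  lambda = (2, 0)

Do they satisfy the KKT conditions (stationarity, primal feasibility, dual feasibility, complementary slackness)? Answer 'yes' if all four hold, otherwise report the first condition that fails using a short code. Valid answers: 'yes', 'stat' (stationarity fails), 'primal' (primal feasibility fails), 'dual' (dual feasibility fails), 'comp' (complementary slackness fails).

Gradient of f: grad f(x) = Q x + c = (-2, 2)
Constraint values g_i(x) = a_i^T x - b_i:
  g_1((-2, -1)) = 0
  g_2((-2, -1)) = -3
Stationarity residual: grad f(x) + sum_i lambda_i a_i = (0, 0)
  -> stationarity OK
Primal feasibility (all g_i <= 0): OK
Dual feasibility (all lambda_i >= 0): OK
Complementary slackness (lambda_i * g_i(x) = 0 for all i): OK

Verdict: yes, KKT holds.

yes


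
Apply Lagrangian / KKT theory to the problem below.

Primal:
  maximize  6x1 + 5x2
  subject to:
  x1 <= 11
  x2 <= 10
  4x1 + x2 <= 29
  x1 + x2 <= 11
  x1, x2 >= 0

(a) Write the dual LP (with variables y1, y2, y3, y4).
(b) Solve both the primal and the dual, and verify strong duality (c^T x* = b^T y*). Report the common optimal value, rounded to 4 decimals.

The standard primal-dual pair for 'max c^T x s.t. A x <= b, x >= 0' is:
  Dual:  min b^T y  s.t.  A^T y >= c,  y >= 0.

So the dual LP is:
  minimize  11y1 + 10y2 + 29y3 + 11y4
  subject to:
    y1 + 4y3 + y4 >= 6
    y2 + y3 + y4 >= 5
    y1, y2, y3, y4 >= 0

Solving the primal: x* = (6, 5).
  primal value c^T x* = 61.
Solving the dual: y* = (0, 0, 0.3333, 4.6667).
  dual value b^T y* = 61.
Strong duality: c^T x* = b^T y*. Confirmed.

61


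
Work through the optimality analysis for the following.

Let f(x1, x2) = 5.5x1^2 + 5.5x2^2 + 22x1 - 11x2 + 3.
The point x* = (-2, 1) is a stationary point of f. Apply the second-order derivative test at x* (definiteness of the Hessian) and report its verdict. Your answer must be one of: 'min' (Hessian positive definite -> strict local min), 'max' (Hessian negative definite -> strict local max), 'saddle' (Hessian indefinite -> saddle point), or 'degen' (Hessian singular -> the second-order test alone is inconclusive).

Compute the Hessian H = grad^2 f:
  H = [[11, 0], [0, 11]]
Verify stationarity: grad f(x*) = H x* + g = (0, 0).
Eigenvalues of H: 11, 11.
Both eigenvalues > 0, so H is positive definite -> x* is a strict local min.

min


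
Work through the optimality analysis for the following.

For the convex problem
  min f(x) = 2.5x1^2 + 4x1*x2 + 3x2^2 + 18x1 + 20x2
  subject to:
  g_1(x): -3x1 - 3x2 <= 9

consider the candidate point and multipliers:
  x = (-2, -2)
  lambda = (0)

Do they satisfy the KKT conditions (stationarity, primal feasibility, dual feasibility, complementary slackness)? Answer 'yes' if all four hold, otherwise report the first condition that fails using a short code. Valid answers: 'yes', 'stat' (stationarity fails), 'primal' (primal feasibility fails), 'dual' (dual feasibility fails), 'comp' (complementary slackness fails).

Gradient of f: grad f(x) = Q x + c = (0, 0)
Constraint values g_i(x) = a_i^T x - b_i:
  g_1((-2, -2)) = 3
Stationarity residual: grad f(x) + sum_i lambda_i a_i = (0, 0)
  -> stationarity OK
Primal feasibility (all g_i <= 0): FAILS
Dual feasibility (all lambda_i >= 0): OK
Complementary slackness (lambda_i * g_i(x) = 0 for all i): OK

Verdict: the first failing condition is primal_feasibility -> primal.

primal


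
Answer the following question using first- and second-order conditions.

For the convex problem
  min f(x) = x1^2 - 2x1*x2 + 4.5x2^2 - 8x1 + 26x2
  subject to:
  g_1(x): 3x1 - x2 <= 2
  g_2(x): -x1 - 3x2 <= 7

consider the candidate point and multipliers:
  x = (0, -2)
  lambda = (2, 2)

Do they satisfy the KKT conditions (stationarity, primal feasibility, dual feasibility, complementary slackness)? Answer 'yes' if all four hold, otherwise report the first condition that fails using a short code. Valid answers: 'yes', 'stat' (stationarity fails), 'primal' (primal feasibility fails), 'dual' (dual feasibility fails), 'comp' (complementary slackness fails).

Gradient of f: grad f(x) = Q x + c = (-4, 8)
Constraint values g_i(x) = a_i^T x - b_i:
  g_1((0, -2)) = 0
  g_2((0, -2)) = -1
Stationarity residual: grad f(x) + sum_i lambda_i a_i = (0, 0)
  -> stationarity OK
Primal feasibility (all g_i <= 0): OK
Dual feasibility (all lambda_i >= 0): OK
Complementary slackness (lambda_i * g_i(x) = 0 for all i): FAILS

Verdict: the first failing condition is complementary_slackness -> comp.

comp


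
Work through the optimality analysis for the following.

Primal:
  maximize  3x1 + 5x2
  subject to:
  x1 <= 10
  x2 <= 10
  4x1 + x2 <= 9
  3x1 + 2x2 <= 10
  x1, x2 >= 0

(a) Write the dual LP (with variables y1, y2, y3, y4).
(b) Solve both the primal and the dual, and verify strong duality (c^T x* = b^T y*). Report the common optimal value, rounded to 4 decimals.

The standard primal-dual pair for 'max c^T x s.t. A x <= b, x >= 0' is:
  Dual:  min b^T y  s.t.  A^T y >= c,  y >= 0.

So the dual LP is:
  minimize  10y1 + 10y2 + 9y3 + 10y4
  subject to:
    y1 + 4y3 + 3y4 >= 3
    y2 + y3 + 2y4 >= 5
    y1, y2, y3, y4 >= 0

Solving the primal: x* = (0, 5).
  primal value c^T x* = 25.
Solving the dual: y* = (0, 0, 0, 2.5).
  dual value b^T y* = 25.
Strong duality: c^T x* = b^T y*. Confirmed.

25


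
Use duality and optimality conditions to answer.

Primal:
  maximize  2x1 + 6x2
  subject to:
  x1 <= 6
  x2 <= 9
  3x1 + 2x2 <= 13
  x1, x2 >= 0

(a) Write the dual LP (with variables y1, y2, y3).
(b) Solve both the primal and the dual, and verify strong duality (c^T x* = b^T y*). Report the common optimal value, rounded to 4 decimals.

The standard primal-dual pair for 'max c^T x s.t. A x <= b, x >= 0' is:
  Dual:  min b^T y  s.t.  A^T y >= c,  y >= 0.

So the dual LP is:
  minimize  6y1 + 9y2 + 13y3
  subject to:
    y1 + 3y3 >= 2
    y2 + 2y3 >= 6
    y1, y2, y3 >= 0

Solving the primal: x* = (0, 6.5).
  primal value c^T x* = 39.
Solving the dual: y* = (0, 0, 3).
  dual value b^T y* = 39.
Strong duality: c^T x* = b^T y*. Confirmed.

39


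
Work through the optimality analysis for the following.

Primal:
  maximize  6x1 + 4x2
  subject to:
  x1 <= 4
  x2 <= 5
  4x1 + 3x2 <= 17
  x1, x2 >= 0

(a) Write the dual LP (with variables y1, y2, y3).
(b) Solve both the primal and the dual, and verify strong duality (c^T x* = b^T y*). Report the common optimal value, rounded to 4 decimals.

The standard primal-dual pair for 'max c^T x s.t. A x <= b, x >= 0' is:
  Dual:  min b^T y  s.t.  A^T y >= c,  y >= 0.

So the dual LP is:
  minimize  4y1 + 5y2 + 17y3
  subject to:
    y1 + 4y3 >= 6
    y2 + 3y3 >= 4
    y1, y2, y3 >= 0

Solving the primal: x* = (4, 0.3333).
  primal value c^T x* = 25.3333.
Solving the dual: y* = (0.6667, 0, 1.3333).
  dual value b^T y* = 25.3333.
Strong duality: c^T x* = b^T y*. Confirmed.

25.3333


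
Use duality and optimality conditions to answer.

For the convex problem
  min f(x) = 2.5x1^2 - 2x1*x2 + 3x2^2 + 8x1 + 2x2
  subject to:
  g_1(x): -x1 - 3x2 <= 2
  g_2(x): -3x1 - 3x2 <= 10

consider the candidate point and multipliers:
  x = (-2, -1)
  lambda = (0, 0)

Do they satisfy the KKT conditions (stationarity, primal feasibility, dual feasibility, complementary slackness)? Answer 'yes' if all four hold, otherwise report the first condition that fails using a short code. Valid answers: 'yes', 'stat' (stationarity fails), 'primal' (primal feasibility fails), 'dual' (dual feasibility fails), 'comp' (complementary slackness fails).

Gradient of f: grad f(x) = Q x + c = (0, 0)
Constraint values g_i(x) = a_i^T x - b_i:
  g_1((-2, -1)) = 3
  g_2((-2, -1)) = -1
Stationarity residual: grad f(x) + sum_i lambda_i a_i = (0, 0)
  -> stationarity OK
Primal feasibility (all g_i <= 0): FAILS
Dual feasibility (all lambda_i >= 0): OK
Complementary slackness (lambda_i * g_i(x) = 0 for all i): OK

Verdict: the first failing condition is primal_feasibility -> primal.

primal


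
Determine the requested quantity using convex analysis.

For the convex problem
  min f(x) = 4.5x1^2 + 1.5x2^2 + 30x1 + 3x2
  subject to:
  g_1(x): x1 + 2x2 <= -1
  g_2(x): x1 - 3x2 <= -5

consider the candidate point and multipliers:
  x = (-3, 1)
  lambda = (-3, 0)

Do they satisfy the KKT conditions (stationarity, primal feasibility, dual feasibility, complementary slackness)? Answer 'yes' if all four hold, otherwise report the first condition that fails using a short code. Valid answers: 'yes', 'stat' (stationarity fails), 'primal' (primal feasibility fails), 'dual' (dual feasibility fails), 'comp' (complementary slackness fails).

Gradient of f: grad f(x) = Q x + c = (3, 6)
Constraint values g_i(x) = a_i^T x - b_i:
  g_1((-3, 1)) = 0
  g_2((-3, 1)) = -1
Stationarity residual: grad f(x) + sum_i lambda_i a_i = (0, 0)
  -> stationarity OK
Primal feasibility (all g_i <= 0): OK
Dual feasibility (all lambda_i >= 0): FAILS
Complementary slackness (lambda_i * g_i(x) = 0 for all i): OK

Verdict: the first failing condition is dual_feasibility -> dual.

dual


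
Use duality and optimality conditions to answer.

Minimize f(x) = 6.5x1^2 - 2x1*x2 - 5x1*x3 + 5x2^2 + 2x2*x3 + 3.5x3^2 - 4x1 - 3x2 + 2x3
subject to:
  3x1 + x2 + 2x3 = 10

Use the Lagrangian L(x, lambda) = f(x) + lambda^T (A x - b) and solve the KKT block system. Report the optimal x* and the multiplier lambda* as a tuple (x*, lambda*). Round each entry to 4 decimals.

Form the Lagrangian:
  L(x, lambda) = (1/2) x^T Q x + c^T x + lambda^T (A x - b)
Stationarity (grad_x L = 0): Q x + c + A^T lambda = 0.
Primal feasibility: A x = b.

This gives the KKT block system:
  [ Q   A^T ] [ x     ]   [-c ]
  [ A    0  ] [ lambda ] = [ b ]

Solving the linear system:
  x*      = (1.8908, 0.6462, 1.8407)
  lambda* = (-3.3616)
  f(x*)   = 13.8977

x* = (1.8908, 0.6462, 1.8407), lambda* = (-3.3616)


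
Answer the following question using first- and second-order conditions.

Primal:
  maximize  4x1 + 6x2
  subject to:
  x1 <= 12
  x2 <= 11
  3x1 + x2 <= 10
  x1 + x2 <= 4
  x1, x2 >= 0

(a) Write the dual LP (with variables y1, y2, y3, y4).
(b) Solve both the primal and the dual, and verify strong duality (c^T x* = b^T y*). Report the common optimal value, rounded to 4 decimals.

The standard primal-dual pair for 'max c^T x s.t. A x <= b, x >= 0' is:
  Dual:  min b^T y  s.t.  A^T y >= c,  y >= 0.

So the dual LP is:
  minimize  12y1 + 11y2 + 10y3 + 4y4
  subject to:
    y1 + 3y3 + y4 >= 4
    y2 + y3 + y4 >= 6
    y1, y2, y3, y4 >= 0

Solving the primal: x* = (0, 4).
  primal value c^T x* = 24.
Solving the dual: y* = (0, 0, 0, 6).
  dual value b^T y* = 24.
Strong duality: c^T x* = b^T y*. Confirmed.

24


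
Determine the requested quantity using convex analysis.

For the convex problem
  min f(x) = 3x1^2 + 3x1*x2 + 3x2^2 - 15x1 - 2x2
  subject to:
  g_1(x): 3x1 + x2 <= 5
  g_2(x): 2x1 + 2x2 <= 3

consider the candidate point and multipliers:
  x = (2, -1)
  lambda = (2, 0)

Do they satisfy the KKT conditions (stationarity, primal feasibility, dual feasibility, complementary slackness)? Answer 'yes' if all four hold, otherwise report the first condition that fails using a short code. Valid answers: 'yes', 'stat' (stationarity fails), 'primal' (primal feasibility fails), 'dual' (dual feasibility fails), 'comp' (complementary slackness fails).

Gradient of f: grad f(x) = Q x + c = (-6, -2)
Constraint values g_i(x) = a_i^T x - b_i:
  g_1((2, -1)) = 0
  g_2((2, -1)) = -1
Stationarity residual: grad f(x) + sum_i lambda_i a_i = (0, 0)
  -> stationarity OK
Primal feasibility (all g_i <= 0): OK
Dual feasibility (all lambda_i >= 0): OK
Complementary slackness (lambda_i * g_i(x) = 0 for all i): OK

Verdict: yes, KKT holds.

yes


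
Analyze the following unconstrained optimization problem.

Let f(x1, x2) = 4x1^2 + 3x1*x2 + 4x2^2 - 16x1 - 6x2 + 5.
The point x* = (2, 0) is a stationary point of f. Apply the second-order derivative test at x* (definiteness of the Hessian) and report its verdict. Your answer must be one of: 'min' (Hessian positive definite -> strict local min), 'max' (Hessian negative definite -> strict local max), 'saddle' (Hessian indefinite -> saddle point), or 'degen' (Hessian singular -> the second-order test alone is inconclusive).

Compute the Hessian H = grad^2 f:
  H = [[8, 3], [3, 8]]
Verify stationarity: grad f(x*) = H x* + g = (0, 0).
Eigenvalues of H: 5, 11.
Both eigenvalues > 0, so H is positive definite -> x* is a strict local min.

min


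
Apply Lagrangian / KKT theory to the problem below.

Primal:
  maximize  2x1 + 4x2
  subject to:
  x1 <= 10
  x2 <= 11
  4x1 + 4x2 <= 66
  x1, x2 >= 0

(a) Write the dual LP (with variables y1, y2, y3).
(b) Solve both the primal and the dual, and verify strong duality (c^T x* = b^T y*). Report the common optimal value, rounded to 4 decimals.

The standard primal-dual pair for 'max c^T x s.t. A x <= b, x >= 0' is:
  Dual:  min b^T y  s.t.  A^T y >= c,  y >= 0.

So the dual LP is:
  minimize  10y1 + 11y2 + 66y3
  subject to:
    y1 + 4y3 >= 2
    y2 + 4y3 >= 4
    y1, y2, y3 >= 0

Solving the primal: x* = (5.5, 11).
  primal value c^T x* = 55.
Solving the dual: y* = (0, 2, 0.5).
  dual value b^T y* = 55.
Strong duality: c^T x* = b^T y*. Confirmed.

55


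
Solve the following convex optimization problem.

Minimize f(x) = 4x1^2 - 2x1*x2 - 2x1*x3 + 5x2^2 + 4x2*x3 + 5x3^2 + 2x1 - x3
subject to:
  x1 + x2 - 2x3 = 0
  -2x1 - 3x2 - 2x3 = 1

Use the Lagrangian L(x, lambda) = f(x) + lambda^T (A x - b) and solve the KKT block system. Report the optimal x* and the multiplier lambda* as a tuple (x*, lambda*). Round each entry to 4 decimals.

Form the Lagrangian:
  L(x, lambda) = (1/2) x^T Q x + c^T x + lambda^T (A x - b)
Stationarity (grad_x L = 0): Q x + c + A^T lambda = 0.
Primal feasibility: A x = b.

This gives the KKT block system:
  [ Q   A^T ] [ x     ]   [-c ]
  [ A    0  ] [ lambda ] = [ b ]

Solving the linear system:
  x*      = (-0.2958, -0.0282, -0.162)
  lambda* = (-0.7183, -0.3521)
  f(x*)   = -0.0387

x* = (-0.2958, -0.0282, -0.162), lambda* = (-0.7183, -0.3521)


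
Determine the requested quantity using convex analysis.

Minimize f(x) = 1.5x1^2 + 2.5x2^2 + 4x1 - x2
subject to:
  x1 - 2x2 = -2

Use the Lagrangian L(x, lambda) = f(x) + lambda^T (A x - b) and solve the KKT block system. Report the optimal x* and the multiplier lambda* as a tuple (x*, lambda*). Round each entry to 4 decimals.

Form the Lagrangian:
  L(x, lambda) = (1/2) x^T Q x + c^T x + lambda^T (A x - b)
Stationarity (grad_x L = 0): Q x + c + A^T lambda = 0.
Primal feasibility: A x = b.

This gives the KKT block system:
  [ Q   A^T ] [ x     ]   [-c ]
  [ A    0  ] [ lambda ] = [ b ]

Solving the linear system:
  x*      = (-1.4118, 0.2941)
  lambda* = (0.2353)
  f(x*)   = -2.7353

x* = (-1.4118, 0.2941), lambda* = (0.2353)


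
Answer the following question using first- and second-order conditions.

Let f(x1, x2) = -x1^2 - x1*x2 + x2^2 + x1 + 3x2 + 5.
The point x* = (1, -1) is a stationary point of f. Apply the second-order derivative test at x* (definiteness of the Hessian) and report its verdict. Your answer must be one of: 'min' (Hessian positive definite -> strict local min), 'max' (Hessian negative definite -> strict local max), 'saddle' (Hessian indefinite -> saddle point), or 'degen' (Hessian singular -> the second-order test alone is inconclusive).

Compute the Hessian H = grad^2 f:
  H = [[-2, -1], [-1, 2]]
Verify stationarity: grad f(x*) = H x* + g = (0, 0).
Eigenvalues of H: -2.2361, 2.2361.
Eigenvalues have mixed signs, so H is indefinite -> x* is a saddle point.

saddle


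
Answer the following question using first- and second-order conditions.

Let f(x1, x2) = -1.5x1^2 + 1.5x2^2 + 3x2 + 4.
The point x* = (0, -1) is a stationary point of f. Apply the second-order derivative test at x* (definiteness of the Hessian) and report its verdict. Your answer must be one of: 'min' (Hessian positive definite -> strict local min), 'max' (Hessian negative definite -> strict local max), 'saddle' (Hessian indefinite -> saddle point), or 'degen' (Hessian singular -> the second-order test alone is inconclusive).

Compute the Hessian H = grad^2 f:
  H = [[-3, 0], [0, 3]]
Verify stationarity: grad f(x*) = H x* + g = (0, 0).
Eigenvalues of H: -3, 3.
Eigenvalues have mixed signs, so H is indefinite -> x* is a saddle point.

saddle


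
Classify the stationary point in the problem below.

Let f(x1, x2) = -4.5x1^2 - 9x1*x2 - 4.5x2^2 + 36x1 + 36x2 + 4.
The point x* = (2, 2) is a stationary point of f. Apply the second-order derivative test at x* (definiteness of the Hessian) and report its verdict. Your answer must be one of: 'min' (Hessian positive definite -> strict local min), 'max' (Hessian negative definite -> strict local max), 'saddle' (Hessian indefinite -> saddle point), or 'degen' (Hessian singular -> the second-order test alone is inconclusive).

Compute the Hessian H = grad^2 f:
  H = [[-9, -9], [-9, -9]]
Verify stationarity: grad f(x*) = H x* + g = (0, 0).
Eigenvalues of H: -18, 0.
H has a zero eigenvalue (singular; negative semidefinite but not definite), so H is neither positive definite, negative definite, nor indefinite. The second-order test alone is inconclusive -> degen.
(Indeed, f is constant along the null direction of H through x*, so x* is not a strict local extremum.)

degen


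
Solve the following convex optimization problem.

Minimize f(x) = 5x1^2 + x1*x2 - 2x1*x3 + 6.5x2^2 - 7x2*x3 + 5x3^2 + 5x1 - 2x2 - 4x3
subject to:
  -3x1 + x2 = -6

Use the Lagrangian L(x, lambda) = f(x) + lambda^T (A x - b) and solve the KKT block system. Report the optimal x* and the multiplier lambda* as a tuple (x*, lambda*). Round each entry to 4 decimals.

Form the Lagrangian:
  L(x, lambda) = (1/2) x^T Q x + c^T x + lambda^T (A x - b)
Stationarity (grad_x L = 0): Q x + c + A^T lambda = 0.
Primal feasibility: A x = b.

This gives the KKT block system:
  [ Q   A^T ] [ x     ]   [-c ]
  [ A    0  ] [ lambda ] = [ b ]

Solving the linear system:
  x*      = (1.9176, -0.2472, 0.6105)
  lambda* = (7.5693)
  f(x*)   = 26.5281

x* = (1.9176, -0.2472, 0.6105), lambda* = (7.5693)


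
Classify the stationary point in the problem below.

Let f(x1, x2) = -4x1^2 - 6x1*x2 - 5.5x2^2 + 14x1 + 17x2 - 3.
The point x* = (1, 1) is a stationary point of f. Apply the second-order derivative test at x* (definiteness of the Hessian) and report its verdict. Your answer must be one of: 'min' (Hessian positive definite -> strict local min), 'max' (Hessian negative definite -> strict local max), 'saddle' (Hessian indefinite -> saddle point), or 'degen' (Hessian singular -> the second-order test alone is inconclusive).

Compute the Hessian H = grad^2 f:
  H = [[-8, -6], [-6, -11]]
Verify stationarity: grad f(x*) = H x* + g = (0, 0).
Eigenvalues of H: -15.6847, -3.3153.
Both eigenvalues < 0, so H is negative definite -> x* is a strict local max.

max


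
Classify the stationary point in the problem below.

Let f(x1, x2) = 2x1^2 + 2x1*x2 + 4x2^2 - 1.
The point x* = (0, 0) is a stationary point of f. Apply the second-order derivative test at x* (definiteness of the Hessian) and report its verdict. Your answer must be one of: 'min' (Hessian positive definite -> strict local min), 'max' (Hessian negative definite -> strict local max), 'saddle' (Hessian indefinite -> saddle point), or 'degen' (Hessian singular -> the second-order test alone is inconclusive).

Compute the Hessian H = grad^2 f:
  H = [[4, 2], [2, 8]]
Verify stationarity: grad f(x*) = H x* + g = (0, 0).
Eigenvalues of H: 3.1716, 8.8284.
Both eigenvalues > 0, so H is positive definite -> x* is a strict local min.

min


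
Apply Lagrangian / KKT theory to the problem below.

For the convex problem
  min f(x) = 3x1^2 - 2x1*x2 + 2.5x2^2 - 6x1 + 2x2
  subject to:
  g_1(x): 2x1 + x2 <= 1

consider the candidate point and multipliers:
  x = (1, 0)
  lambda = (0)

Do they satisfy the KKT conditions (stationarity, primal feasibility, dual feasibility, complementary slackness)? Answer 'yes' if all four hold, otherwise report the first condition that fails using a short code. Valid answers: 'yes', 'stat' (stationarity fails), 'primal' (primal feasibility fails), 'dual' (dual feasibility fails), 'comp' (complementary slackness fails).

Gradient of f: grad f(x) = Q x + c = (0, 0)
Constraint values g_i(x) = a_i^T x - b_i:
  g_1((1, 0)) = 1
Stationarity residual: grad f(x) + sum_i lambda_i a_i = (0, 0)
  -> stationarity OK
Primal feasibility (all g_i <= 0): FAILS
Dual feasibility (all lambda_i >= 0): OK
Complementary slackness (lambda_i * g_i(x) = 0 for all i): OK

Verdict: the first failing condition is primal_feasibility -> primal.

primal


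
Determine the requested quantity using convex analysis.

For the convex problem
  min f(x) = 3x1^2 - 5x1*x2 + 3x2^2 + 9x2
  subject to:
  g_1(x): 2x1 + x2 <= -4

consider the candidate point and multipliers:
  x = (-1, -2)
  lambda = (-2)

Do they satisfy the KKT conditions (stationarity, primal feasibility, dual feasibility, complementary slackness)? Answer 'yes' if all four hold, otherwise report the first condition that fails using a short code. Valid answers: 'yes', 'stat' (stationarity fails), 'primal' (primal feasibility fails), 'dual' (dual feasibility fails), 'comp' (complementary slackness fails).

Gradient of f: grad f(x) = Q x + c = (4, 2)
Constraint values g_i(x) = a_i^T x - b_i:
  g_1((-1, -2)) = 0
Stationarity residual: grad f(x) + sum_i lambda_i a_i = (0, 0)
  -> stationarity OK
Primal feasibility (all g_i <= 0): OK
Dual feasibility (all lambda_i >= 0): FAILS
Complementary slackness (lambda_i * g_i(x) = 0 for all i): OK

Verdict: the first failing condition is dual_feasibility -> dual.

dual


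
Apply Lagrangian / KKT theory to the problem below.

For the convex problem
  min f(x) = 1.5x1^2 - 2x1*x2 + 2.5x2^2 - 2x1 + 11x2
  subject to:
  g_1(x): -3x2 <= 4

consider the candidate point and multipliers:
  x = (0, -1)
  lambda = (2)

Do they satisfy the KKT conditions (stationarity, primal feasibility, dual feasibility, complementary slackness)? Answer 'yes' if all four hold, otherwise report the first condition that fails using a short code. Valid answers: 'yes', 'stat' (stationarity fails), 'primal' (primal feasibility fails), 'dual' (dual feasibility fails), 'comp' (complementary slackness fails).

Gradient of f: grad f(x) = Q x + c = (0, 6)
Constraint values g_i(x) = a_i^T x - b_i:
  g_1((0, -1)) = -1
Stationarity residual: grad f(x) + sum_i lambda_i a_i = (0, 0)
  -> stationarity OK
Primal feasibility (all g_i <= 0): OK
Dual feasibility (all lambda_i >= 0): OK
Complementary slackness (lambda_i * g_i(x) = 0 for all i): FAILS

Verdict: the first failing condition is complementary_slackness -> comp.

comp


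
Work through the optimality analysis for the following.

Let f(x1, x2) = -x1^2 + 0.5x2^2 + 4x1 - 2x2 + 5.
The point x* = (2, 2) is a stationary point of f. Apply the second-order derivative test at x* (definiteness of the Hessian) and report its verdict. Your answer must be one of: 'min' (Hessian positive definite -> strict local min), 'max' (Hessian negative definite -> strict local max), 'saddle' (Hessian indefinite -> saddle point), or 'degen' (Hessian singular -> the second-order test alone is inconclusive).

Compute the Hessian H = grad^2 f:
  H = [[-2, 0], [0, 1]]
Verify stationarity: grad f(x*) = H x* + g = (0, 0).
Eigenvalues of H: -2, 1.
Eigenvalues have mixed signs, so H is indefinite -> x* is a saddle point.

saddle


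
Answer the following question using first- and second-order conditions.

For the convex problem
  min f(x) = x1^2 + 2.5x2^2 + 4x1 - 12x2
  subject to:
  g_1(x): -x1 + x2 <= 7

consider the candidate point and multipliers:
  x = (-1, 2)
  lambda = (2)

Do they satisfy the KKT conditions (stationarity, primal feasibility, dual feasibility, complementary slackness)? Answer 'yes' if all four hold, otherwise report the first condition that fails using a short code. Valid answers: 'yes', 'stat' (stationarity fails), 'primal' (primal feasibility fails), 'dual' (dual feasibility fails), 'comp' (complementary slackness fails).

Gradient of f: grad f(x) = Q x + c = (2, -2)
Constraint values g_i(x) = a_i^T x - b_i:
  g_1((-1, 2)) = -4
Stationarity residual: grad f(x) + sum_i lambda_i a_i = (0, 0)
  -> stationarity OK
Primal feasibility (all g_i <= 0): OK
Dual feasibility (all lambda_i >= 0): OK
Complementary slackness (lambda_i * g_i(x) = 0 for all i): FAILS

Verdict: the first failing condition is complementary_slackness -> comp.

comp


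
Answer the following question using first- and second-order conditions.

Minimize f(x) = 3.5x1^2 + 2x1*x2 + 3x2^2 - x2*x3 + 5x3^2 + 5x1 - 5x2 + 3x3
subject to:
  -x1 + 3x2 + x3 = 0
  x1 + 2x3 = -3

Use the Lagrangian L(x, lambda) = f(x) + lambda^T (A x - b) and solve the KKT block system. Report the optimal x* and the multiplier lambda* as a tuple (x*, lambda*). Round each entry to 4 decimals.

Form the Lagrangian:
  L(x, lambda) = (1/2) x^T Q x + c^T x + lambda^T (A x - b)
Stationarity (grad_x L = 0): Q x + c + A^T lambda = 0.
Primal feasibility: A x = b.

This gives the KKT block system:
  [ Q   A^T ] [ x     ]   [-c ]
  [ A    0  ] [ lambda ] = [ b ]

Solving the linear system:
  x*      = (-0.8889, 0.0556, -1.0556)
  lambda* = (1.7963, 2.9074)
  f(x*)   = 0.4167

x* = (-0.8889, 0.0556, -1.0556), lambda* = (1.7963, 2.9074)


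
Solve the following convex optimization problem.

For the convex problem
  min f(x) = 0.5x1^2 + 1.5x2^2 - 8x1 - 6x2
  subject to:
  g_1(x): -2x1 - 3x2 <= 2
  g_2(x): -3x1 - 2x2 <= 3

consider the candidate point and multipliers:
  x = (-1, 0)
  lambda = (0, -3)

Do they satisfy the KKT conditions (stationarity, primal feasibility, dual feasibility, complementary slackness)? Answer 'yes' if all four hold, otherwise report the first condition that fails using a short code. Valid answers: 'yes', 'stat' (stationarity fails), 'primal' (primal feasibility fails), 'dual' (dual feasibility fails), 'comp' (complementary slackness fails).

Gradient of f: grad f(x) = Q x + c = (-9, -6)
Constraint values g_i(x) = a_i^T x - b_i:
  g_1((-1, 0)) = 0
  g_2((-1, 0)) = 0
Stationarity residual: grad f(x) + sum_i lambda_i a_i = (0, 0)
  -> stationarity OK
Primal feasibility (all g_i <= 0): OK
Dual feasibility (all lambda_i >= 0): FAILS
Complementary slackness (lambda_i * g_i(x) = 0 for all i): OK

Verdict: the first failing condition is dual_feasibility -> dual.

dual


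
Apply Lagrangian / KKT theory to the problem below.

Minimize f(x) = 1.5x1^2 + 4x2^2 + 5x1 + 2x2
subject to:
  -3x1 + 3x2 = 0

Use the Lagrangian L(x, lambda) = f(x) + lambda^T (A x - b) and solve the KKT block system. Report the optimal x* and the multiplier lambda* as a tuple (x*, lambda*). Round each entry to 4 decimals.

Form the Lagrangian:
  L(x, lambda) = (1/2) x^T Q x + c^T x + lambda^T (A x - b)
Stationarity (grad_x L = 0): Q x + c + A^T lambda = 0.
Primal feasibility: A x = b.

This gives the KKT block system:
  [ Q   A^T ] [ x     ]   [-c ]
  [ A    0  ] [ lambda ] = [ b ]

Solving the linear system:
  x*      = (-0.6364, -0.6364)
  lambda* = (1.0303)
  f(x*)   = -2.2273

x* = (-0.6364, -0.6364), lambda* = (1.0303)


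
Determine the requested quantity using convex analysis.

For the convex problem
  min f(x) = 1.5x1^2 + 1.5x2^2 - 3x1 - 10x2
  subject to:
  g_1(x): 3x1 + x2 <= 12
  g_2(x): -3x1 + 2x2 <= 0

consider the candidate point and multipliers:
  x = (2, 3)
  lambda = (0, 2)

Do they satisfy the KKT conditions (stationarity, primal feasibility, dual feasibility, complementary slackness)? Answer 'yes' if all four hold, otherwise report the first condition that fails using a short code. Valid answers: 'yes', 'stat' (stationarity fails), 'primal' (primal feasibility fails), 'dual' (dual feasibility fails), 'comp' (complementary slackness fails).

Gradient of f: grad f(x) = Q x + c = (3, -1)
Constraint values g_i(x) = a_i^T x - b_i:
  g_1((2, 3)) = -3
  g_2((2, 3)) = 0
Stationarity residual: grad f(x) + sum_i lambda_i a_i = (-3, 3)
  -> stationarity FAILS
Primal feasibility (all g_i <= 0): OK
Dual feasibility (all lambda_i >= 0): OK
Complementary slackness (lambda_i * g_i(x) = 0 for all i): OK

Verdict: the first failing condition is stationarity -> stat.

stat


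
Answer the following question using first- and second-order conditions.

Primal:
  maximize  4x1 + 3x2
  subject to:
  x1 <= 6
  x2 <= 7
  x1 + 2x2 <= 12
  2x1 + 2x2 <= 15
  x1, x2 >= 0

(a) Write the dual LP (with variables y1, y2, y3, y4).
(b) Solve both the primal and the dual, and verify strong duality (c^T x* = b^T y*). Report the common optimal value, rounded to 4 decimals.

The standard primal-dual pair for 'max c^T x s.t. A x <= b, x >= 0' is:
  Dual:  min b^T y  s.t.  A^T y >= c,  y >= 0.

So the dual LP is:
  minimize  6y1 + 7y2 + 12y3 + 15y4
  subject to:
    y1 + y3 + 2y4 >= 4
    y2 + 2y3 + 2y4 >= 3
    y1, y2, y3, y4 >= 0

Solving the primal: x* = (6, 1.5).
  primal value c^T x* = 28.5.
Solving the dual: y* = (1, 0, 0, 1.5).
  dual value b^T y* = 28.5.
Strong duality: c^T x* = b^T y*. Confirmed.

28.5


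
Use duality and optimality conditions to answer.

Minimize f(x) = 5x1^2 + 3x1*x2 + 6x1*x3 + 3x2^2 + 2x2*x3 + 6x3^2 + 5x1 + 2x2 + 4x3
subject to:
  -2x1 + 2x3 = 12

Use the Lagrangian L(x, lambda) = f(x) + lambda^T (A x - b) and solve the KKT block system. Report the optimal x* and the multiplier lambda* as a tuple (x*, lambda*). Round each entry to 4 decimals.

Form the Lagrangian:
  L(x, lambda) = (1/2) x^T Q x + c^T x + lambda^T (A x - b)
Stationarity (grad_x L = 0): Q x + c + A^T lambda = 0.
Primal feasibility: A x = b.

This gives the KKT block system:
  [ Q   A^T ] [ x     ]   [-c ]
  [ A    0  ] [ lambda ] = [ b ]

Solving the linear system:
  x*      = (-3.5307, 0.6089, 2.4693)
  lambda* = (-6.8324)
  f(x*)   = 37.7151

x* = (-3.5307, 0.6089, 2.4693), lambda* = (-6.8324)


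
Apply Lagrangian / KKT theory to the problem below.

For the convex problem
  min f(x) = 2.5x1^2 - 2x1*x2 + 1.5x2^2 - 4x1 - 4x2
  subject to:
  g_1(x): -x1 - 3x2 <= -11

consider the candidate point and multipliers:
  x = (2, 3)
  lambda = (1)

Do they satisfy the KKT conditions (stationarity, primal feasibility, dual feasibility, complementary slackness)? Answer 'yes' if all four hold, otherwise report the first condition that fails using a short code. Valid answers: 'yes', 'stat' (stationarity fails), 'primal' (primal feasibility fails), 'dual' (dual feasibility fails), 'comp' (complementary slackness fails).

Gradient of f: grad f(x) = Q x + c = (0, 1)
Constraint values g_i(x) = a_i^T x - b_i:
  g_1((2, 3)) = 0
Stationarity residual: grad f(x) + sum_i lambda_i a_i = (-1, -2)
  -> stationarity FAILS
Primal feasibility (all g_i <= 0): OK
Dual feasibility (all lambda_i >= 0): OK
Complementary slackness (lambda_i * g_i(x) = 0 for all i): OK

Verdict: the first failing condition is stationarity -> stat.

stat


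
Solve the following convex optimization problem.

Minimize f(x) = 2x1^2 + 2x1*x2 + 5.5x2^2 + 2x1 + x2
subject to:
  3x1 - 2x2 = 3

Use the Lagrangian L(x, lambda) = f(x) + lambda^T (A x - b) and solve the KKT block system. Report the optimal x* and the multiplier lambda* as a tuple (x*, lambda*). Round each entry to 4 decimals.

Form the Lagrangian:
  L(x, lambda) = (1/2) x^T Q x + c^T x + lambda^T (A x - b)
Stationarity (grad_x L = 0): Q x + c + A^T lambda = 0.
Primal feasibility: A x = b.

This gives the KKT block system:
  [ Q   A^T ] [ x     ]   [-c ]
  [ A    0  ] [ lambda ] = [ b ]

Solving the linear system:
  x*      = (0.6978, -0.4532)
  lambda* = (-1.295)
  f(x*)   = 2.4137

x* = (0.6978, -0.4532), lambda* = (-1.295)


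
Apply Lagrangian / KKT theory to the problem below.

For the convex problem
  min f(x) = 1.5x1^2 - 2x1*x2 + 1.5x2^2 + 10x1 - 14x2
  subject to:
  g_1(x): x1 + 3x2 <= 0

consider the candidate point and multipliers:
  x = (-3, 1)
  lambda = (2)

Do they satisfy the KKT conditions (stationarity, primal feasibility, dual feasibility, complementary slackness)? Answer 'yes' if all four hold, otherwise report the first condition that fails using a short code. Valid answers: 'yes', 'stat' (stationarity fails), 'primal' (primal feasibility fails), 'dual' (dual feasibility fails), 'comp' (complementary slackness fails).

Gradient of f: grad f(x) = Q x + c = (-1, -5)
Constraint values g_i(x) = a_i^T x - b_i:
  g_1((-3, 1)) = 0
Stationarity residual: grad f(x) + sum_i lambda_i a_i = (1, 1)
  -> stationarity FAILS
Primal feasibility (all g_i <= 0): OK
Dual feasibility (all lambda_i >= 0): OK
Complementary slackness (lambda_i * g_i(x) = 0 for all i): OK

Verdict: the first failing condition is stationarity -> stat.

stat


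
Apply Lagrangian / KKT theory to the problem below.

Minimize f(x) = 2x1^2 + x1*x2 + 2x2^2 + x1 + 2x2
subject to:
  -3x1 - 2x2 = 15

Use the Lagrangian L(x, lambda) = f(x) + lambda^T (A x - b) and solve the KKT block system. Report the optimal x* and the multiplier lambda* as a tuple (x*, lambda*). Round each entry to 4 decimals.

Form the Lagrangian:
  L(x, lambda) = (1/2) x^T Q x + c^T x + lambda^T (A x - b)
Stationarity (grad_x L = 0): Q x + c + A^T lambda = 0.
Primal feasibility: A x = b.

This gives the KKT block system:
  [ Q   A^T ] [ x     ]   [-c ]
  [ A    0  ] [ lambda ] = [ b ]

Solving the linear system:
  x*      = (-3.55, -2.175)
  lambda* = (-5.125)
  f(x*)   = 34.4875

x* = (-3.55, -2.175), lambda* = (-5.125)


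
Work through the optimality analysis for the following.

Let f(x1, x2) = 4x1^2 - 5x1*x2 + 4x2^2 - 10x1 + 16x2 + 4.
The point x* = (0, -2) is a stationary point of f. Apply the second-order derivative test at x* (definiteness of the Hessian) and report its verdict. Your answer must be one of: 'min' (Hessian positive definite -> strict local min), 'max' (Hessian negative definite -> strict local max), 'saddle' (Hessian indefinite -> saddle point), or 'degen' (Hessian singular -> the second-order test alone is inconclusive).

Compute the Hessian H = grad^2 f:
  H = [[8, -5], [-5, 8]]
Verify stationarity: grad f(x*) = H x* + g = (0, 0).
Eigenvalues of H: 3, 13.
Both eigenvalues > 0, so H is positive definite -> x* is a strict local min.

min


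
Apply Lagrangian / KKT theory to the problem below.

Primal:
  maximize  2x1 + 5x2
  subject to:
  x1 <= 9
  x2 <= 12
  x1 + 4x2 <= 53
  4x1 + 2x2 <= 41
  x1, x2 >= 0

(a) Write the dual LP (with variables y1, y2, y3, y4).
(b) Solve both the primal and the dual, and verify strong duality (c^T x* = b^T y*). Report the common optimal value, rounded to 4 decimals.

The standard primal-dual pair for 'max c^T x s.t. A x <= b, x >= 0' is:
  Dual:  min b^T y  s.t.  A^T y >= c,  y >= 0.

So the dual LP is:
  minimize  9y1 + 12y2 + 53y3 + 41y4
  subject to:
    y1 + y3 + 4y4 >= 2
    y2 + 4y3 + 2y4 >= 5
    y1, y2, y3, y4 >= 0

Solving the primal: x* = (4.25, 12).
  primal value c^T x* = 68.5.
Solving the dual: y* = (0, 4, 0, 0.5).
  dual value b^T y* = 68.5.
Strong duality: c^T x* = b^T y*. Confirmed.

68.5


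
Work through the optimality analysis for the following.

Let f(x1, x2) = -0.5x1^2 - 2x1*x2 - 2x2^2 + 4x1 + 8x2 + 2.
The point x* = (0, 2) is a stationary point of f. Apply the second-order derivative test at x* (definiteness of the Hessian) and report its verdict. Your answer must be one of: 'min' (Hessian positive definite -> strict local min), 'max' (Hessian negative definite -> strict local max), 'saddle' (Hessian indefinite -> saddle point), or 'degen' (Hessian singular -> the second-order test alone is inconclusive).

Compute the Hessian H = grad^2 f:
  H = [[-1, -2], [-2, -4]]
Verify stationarity: grad f(x*) = H x* + g = (0, 0).
Eigenvalues of H: -5, 0.
H has a zero eigenvalue (singular; negative semidefinite but not definite), so H is neither positive definite, negative definite, nor indefinite. The second-order test alone is inconclusive -> degen.
(Indeed, f is constant along the null direction of H through x*, so x* is not a strict local extremum.)

degen


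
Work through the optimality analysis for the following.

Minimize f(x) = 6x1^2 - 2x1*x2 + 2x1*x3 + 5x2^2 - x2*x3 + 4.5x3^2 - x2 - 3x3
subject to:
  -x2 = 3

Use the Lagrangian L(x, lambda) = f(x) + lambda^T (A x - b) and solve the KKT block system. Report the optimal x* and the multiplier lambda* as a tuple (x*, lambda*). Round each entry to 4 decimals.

Form the Lagrangian:
  L(x, lambda) = (1/2) x^T Q x + c^T x + lambda^T (A x - b)
Stationarity (grad_x L = 0): Q x + c + A^T lambda = 0.
Primal feasibility: A x = b.

This gives the KKT block system:
  [ Q   A^T ] [ x     ]   [-c ]
  [ A    0  ] [ lambda ] = [ b ]

Solving the linear system:
  x*      = (-0.5192, -3, 0.1154)
  lambda* = (-30.0769)
  f(x*)   = 46.4423

x* = (-0.5192, -3, 0.1154), lambda* = (-30.0769)
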